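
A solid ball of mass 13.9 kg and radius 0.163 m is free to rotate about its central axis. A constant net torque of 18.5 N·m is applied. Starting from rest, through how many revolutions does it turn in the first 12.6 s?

I = (2/5)MR² = (2/5)(13.9)(0.163)² = 0.1477 kg·m².
α = τ/I = 18.5/0.1477 = 125.2 rad/s².
θ = ½αt² = ½(125.2)(12.6)² = 9941 rad.
Revolutions = θ/(2π) = 1582.

≈ 1580 revolutions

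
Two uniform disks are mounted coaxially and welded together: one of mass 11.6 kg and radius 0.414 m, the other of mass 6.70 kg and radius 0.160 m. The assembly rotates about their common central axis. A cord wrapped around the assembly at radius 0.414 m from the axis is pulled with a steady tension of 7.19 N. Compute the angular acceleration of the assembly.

I = ½M₁R₁² + ½M₂R₂² = ½(11.6)(0.414)² + ½(6.70)(0.160)² = 1.080 kg·m².
τ = F r = (7.19)(0.414) = 2.977 N·m.
α = τ/I = 2.977/1.080 = 2.757 rad/s².

α ≈ 2.76 rad/s²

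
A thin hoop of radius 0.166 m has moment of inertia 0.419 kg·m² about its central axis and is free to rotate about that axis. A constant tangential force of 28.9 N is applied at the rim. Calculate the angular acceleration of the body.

α ≈ 11.4 rad/s²

τ = F R = (28.9)(0.166) = 4.797 N·m.
Newton's second law for rotation, τ = Iα, gives α = τ/I = 4.797/0.4190 = 11.45 rad/s².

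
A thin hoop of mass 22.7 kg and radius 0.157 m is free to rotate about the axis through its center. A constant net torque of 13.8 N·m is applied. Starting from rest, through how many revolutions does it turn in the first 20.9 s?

I = MR² = (22.7)(0.157)² = 0.5595 kg·m².
α = τ/I = 13.8/0.5595 = 24.66 rad/s².
θ = ½αt² = ½(24.66)(20.9)² = 5387 rad.
Revolutions = θ/(2π) = 857.3.

≈ 857 revolutions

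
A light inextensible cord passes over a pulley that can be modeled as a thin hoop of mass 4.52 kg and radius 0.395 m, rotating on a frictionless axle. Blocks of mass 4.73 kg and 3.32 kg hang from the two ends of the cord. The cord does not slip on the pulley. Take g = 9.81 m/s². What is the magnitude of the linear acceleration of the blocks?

a ≈ 1.10 m/s²

I = MR² = (4.52)(0.395)² = 0.7052 kg·m².
Heavier block: m₁g − T₁ = m₁a. Lighter block: T₂ − m₂g = m₂a.
Pulley: (T₁ − T₂)R = Iα = I(a/R), so T₁ − T₂ = (I/R²)a = 1·M_p a = 4.520·a.
Adding the three: (m₁ − m₂)g = (m₁ + m₂ + 4.520)a, so a = (4.73 − 3.32)(9.81)/(4.73 + 3.32 + 4.520) = 1.100 m/s².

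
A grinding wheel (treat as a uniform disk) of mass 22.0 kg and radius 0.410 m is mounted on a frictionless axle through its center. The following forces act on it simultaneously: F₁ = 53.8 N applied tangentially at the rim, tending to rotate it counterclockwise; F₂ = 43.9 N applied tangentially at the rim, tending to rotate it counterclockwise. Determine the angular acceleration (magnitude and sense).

α ≈ 21.7 rad/s², counterclockwise

I = ½MR² = (1/2)(22.0)(0.410)² = 1.849 kg·m².
Taking counterclockwise as positive: τ₁ = +(53.8)(0.410) = +22.06 N·m; τ₂ = +(43.9)(0.410) = +18.00 N·m.
Net torque τ = 40.06 N·m.
α = τ/I = 40.06/1.849 = 21.66 rad/s².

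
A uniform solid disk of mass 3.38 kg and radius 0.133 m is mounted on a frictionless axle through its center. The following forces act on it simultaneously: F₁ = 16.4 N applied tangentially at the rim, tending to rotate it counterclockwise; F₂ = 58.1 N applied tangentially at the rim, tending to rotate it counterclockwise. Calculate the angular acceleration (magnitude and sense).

α ≈ 331 rad/s², counterclockwise

I = ½MR² = (1/2)(3.38)(0.133)² = 0.02989 kg·m².
Taking counterclockwise as positive: τ₁ = +(16.4)(0.133) = +2.181 N·m; τ₂ = +(58.1)(0.133) = +7.727 N·m.
Net torque τ = 9.909 N·m.
α = τ/I = 9.909/0.02989 = 331.4 rad/s².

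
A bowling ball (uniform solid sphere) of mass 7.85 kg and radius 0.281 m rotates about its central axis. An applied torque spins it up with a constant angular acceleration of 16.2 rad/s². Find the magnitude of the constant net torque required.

I = (2/5)MR² = (2/5)(7.85)(0.281)² = 0.2479 kg·m².
τ = Iα = (0.2479)(16.20) = 4.017 N·m.

τ ≈ 4.02 N·m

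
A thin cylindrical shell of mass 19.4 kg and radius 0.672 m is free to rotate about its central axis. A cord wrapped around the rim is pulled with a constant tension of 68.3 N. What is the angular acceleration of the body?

I = MR² = (19.4)(0.672)² = 8.761 kg·m².
τ = F R = (68.3)(0.672) = 45.90 N·m.
Newton's second law for rotation, τ = Iα, gives α = τ/I = 45.90/8.761 = 5.239 rad/s².

α ≈ 5.24 rad/s²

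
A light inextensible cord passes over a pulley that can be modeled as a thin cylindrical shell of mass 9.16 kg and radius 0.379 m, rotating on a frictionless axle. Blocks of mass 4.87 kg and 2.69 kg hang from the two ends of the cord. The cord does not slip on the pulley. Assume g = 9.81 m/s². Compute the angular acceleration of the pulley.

α ≈ 3.37 rad/s²

I = MR² = (9.16)(0.379)² = 1.316 kg·m².
Heavier block: m₁g − T₁ = m₁a. Lighter block: T₂ − m₂g = m₂a.
Pulley: (T₁ − T₂)R = Iα = I(a/R), so T₁ − T₂ = (I/R²)a = 1·M_p a = 9.160·a.
Adding the three: (m₁ − m₂)g = (m₁ + m₂ + 9.160)a, so a = (4.87 − 2.69)(9.81)/(4.87 + 2.69 + 9.160) = 1.279 m/s².
α = a/R = 1.279/0.379 = 3.375 rad/s².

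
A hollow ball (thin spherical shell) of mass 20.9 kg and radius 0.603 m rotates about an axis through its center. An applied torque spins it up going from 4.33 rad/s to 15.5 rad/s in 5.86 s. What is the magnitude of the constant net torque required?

τ ≈ 9.66 N·m

I = (2/3)MR² = (2/3)(20.9)(0.603)² = 5.066 kg·m².
α = Δω/Δt = (15.5 − 4.33)/5.86 = 1.906 rad/s².
τ = Iα = (5.066)(1.906) = 9.657 N·m.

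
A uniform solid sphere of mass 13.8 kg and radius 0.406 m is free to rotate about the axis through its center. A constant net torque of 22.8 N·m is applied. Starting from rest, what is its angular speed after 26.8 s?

ω ≈ 672 rad/s

I = (2/5)MR² = (2/5)(13.8)(0.406)² = 0.9099 kg·m².
α = τ/I = 22.8/0.9099 = 25.06 rad/s².
ω = ω₀ + αt = 0 + (25.06)(26.8) = 671.6 rad/s.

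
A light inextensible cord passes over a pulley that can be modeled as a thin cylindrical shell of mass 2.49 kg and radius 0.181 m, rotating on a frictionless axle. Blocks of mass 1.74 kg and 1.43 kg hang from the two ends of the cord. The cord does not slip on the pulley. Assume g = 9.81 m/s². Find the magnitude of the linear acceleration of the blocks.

I = MR² = (2.49)(0.181)² = 0.08157 kg·m².
Heavier block: m₁g − T₁ = m₁a. Lighter block: T₂ − m₂g = m₂a.
Pulley: (T₁ − T₂)R = Iα = I(a/R), so T₁ − T₂ = (I/R²)a = 1·M_p a = 2.490·a.
Adding the three: (m₁ − m₂)g = (m₁ + m₂ + 2.490)a, so a = (1.74 − 1.43)(9.81)/(1.74 + 1.43 + 2.490) = 0.5373 m/s².

a ≈ 0.537 m/s²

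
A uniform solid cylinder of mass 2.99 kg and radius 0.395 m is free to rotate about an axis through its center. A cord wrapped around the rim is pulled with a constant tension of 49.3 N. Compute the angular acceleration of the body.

α ≈ 83.5 rad/s²

I = ½MR² = (1/2)(2.99)(0.395)² = 0.2333 kg·m².
τ = F R = (49.3)(0.395) = 19.47 N·m.
From τ = Iα: α = 19.47/0.2333 = 83.49 rad/s².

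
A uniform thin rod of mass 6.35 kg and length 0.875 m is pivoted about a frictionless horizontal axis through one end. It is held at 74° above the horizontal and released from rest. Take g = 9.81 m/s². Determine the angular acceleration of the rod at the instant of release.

About the pivot, I = (1/3)ML² = (1/3)(6.35)(0.875)² = 1.621 kg·m².
The weight acts at the center, a distance L/2 = 0.4375 m from the pivot; τ = Mg(L/2) cos 74° = 7.512 N·m.
α = τ/I = 7.512/1.621 = 4.635 rad/s².

α ≈ 4.64 rad/s²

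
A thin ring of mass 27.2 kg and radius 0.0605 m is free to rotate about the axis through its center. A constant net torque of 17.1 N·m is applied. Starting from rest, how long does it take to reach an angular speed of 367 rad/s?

t ≈ 2.14 s

I = MR² = (27.2)(0.0605)² = 0.09956 kg·m².
α = τ/I = 17.1/0.09956 = 171.8 rad/s².
ω = αt ⇒ t = ω/α = 367/171.8 = 2.137 s.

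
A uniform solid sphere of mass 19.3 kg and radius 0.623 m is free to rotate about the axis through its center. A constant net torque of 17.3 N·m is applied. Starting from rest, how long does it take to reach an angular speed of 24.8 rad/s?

t ≈ 4.30 s

I = (2/5)MR² = (2/5)(19.3)(0.623)² = 2.996 kg·m².
α = τ/I = 17.3/2.996 = 5.774 rad/s².
ω = αt ⇒ t = ω/α = 24.8/5.774 = 4.295 s.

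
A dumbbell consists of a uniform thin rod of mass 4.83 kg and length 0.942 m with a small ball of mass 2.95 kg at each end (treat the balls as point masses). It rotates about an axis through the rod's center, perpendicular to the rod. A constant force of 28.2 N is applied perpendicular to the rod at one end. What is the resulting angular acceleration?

I_rod = (1/12)ML² = (1/12)(4.83)(0.942)² = 0.3572 kg·m².
I_balls = 2·m·(L/2)² = 2(2.95)(0.4710)² = 1.309 kg·m².
Total I = 1.666 kg·m².
τ = F·(L/2) = (28.2)(0.471) = 13.28 N·m.
α = τ/I = 13.28/1.666 = 7.972 rad/s².

α ≈ 7.97 rad/s²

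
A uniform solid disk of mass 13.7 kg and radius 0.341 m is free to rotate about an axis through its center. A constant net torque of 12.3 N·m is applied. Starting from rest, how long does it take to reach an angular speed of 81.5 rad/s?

I = ½MR² = (1/2)(13.7)(0.341)² = 0.7965 kg·m².
α = τ/I = 12.3/0.7965 = 15.44 rad/s².
ω = αt ⇒ t = ω/α = 81.5/15.44 = 5.278 s.

t ≈ 5.28 s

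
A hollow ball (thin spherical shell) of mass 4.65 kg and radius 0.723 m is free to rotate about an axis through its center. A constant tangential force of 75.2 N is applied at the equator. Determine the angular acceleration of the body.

α ≈ 33.6 rad/s²

I = (2/3)MR² = (2/3)(4.65)(0.723)² = 1.620 kg·m².
τ = F R = (75.2)(0.723) = 54.37 N·m.
Newton's second law for rotation, τ = Iα, gives α = τ/I = 54.37/1.620 = 33.55 rad/s².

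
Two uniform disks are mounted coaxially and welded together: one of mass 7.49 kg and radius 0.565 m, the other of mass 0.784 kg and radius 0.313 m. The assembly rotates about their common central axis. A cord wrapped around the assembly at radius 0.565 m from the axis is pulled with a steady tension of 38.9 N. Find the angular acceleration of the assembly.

I = ½M₁R₁² + ½M₂R₂² = ½(7.49)(0.565)² + ½(0.784)(0.313)² = 1.234 kg·m².
τ = F r = (38.9)(0.565) = 21.98 N·m.
α = τ/I = 21.98/1.234 = 17.81 rad/s².

α ≈ 17.8 rad/s²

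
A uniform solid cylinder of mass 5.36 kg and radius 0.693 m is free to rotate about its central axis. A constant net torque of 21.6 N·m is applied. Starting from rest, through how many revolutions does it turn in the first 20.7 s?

≈ 572 revolutions

I = ½MR² = (1/2)(5.36)(0.693)² = 1.287 kg·m².
α = τ/I = 21.6/1.287 = 16.78 rad/s².
θ = ½αt² = ½(16.78)(20.7)² = 3596 rad.
Revolutions = θ/(2π) = 572.2.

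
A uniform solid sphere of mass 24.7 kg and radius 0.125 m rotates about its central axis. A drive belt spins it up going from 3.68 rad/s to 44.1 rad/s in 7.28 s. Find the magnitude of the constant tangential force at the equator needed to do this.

I = (2/5)MR² = (2/5)(24.7)(0.125)² = 0.1544 kg·m².
α = Δω/Δt = (44.1 − 3.68)/7.28 = 5.552 rad/s².
The required torque is τ = Iα = (0.1544)(5.552) = 0.8571 N·m.
A tangential force at the equator gives τ = FR, so F = τ/R = 0.8571/0.125 = 6.857 N.

F ≈ 6.86 N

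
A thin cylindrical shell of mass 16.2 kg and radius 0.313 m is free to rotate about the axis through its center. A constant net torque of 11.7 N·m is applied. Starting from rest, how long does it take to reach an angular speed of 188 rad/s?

t ≈ 25.5 s

I = MR² = (16.2)(0.313)² = 1.587 kg·m².
α = τ/I = 11.7/1.587 = 7.372 rad/s².
ω = αt ⇒ t = ω/α = 188/7.372 = 25.50 s.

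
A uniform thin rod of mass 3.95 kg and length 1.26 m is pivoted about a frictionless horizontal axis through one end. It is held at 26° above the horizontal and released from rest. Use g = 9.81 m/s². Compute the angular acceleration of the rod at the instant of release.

α ≈ 10.5 rad/s²

About the pivot, I = (1/3)ML² = (1/3)(3.95)(1.26)² = 2.090 kg·m².
The weight acts at the center, a distance L/2 = 0.6300 m from the pivot; τ = Mg(L/2) cos 26° = 21.94 N·m.
α = τ/I = 21.94/2.090 = 10.50 rad/s².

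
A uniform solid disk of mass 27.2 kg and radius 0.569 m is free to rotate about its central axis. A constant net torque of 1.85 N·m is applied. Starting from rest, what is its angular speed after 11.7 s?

ω ≈ 4.92 rad/s

I = ½MR² = (1/2)(27.2)(0.569)² = 4.403 kg·m².
α = τ/I = 1.85/4.403 = 0.4202 rad/s².
ω = ω₀ + αt = 0 + (0.4202)(11.7) = 4.916 rad/s.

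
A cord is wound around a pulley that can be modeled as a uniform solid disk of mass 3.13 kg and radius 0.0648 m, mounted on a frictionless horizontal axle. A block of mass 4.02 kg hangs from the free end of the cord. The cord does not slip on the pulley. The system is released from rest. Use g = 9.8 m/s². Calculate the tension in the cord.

T ≈ 11.0 N

I = ½MR² = (1/2)(3.13)(0.0648)² = 0.006571 kg·m².
Block: mg − T = ma. Pulley: TR = Iα. No-slip: a = αR, so T = (I/R²)a = 1.565·a.
Then mg = (m + 1.565)a, so a = (4.02)(9.8)/(4.02 + 1.565) = 7.054 m/s².
T = 1.565·a = 11.04 N.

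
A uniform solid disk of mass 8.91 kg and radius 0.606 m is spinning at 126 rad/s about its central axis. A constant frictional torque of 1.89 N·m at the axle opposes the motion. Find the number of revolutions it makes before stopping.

I = ½MR² = (1/2)(8.91)(0.606)² = 1.636 kg·m².
The net torque has magnitude 1.89 N·m, opposing ω.
|α| = τ/I = 1.890/1.636 = 1.155 rad/s² (deceleration).
ω² = ω₀² − 2|α|θ with ω = 0 ⇒ θ = ω₀²/(2|α|) = 6871 rad = 1094 rev.

≈ 1090 revolutions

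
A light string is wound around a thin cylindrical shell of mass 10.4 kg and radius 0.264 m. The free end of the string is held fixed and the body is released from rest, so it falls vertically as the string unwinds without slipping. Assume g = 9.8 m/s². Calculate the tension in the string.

T ≈ 51.0 N

Translation: Mg − T = Ma. Rotation about the center: TR = Iα with I = MR².
With a = αR: T = (I/R²)a = M a, so Mg = (1 + 1.000)Ma.
a = g/(1 + 1.000) = 9.8/2.000 = 4.900 m/s².
T = 1.000·M·a = (1.000)(10.4)(4.900) = 50.96 N.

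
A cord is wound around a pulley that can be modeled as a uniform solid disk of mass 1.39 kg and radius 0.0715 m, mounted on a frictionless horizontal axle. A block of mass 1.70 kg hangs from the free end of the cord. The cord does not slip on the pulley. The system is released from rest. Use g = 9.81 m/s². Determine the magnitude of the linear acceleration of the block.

a ≈ 6.96 m/s²

I = ½MR² = (1/2)(1.39)(0.0715)² = 0.003553 kg·m².
Block: mg − T = ma. Pulley: TR = Iα. No-slip: a = αR, so T = (I/R²)a = 0.6950·a.
Then mg = (m + 0.6950)a, so a = (1.70)(9.81)/(1.70 + 0.6950) = 6.963 m/s².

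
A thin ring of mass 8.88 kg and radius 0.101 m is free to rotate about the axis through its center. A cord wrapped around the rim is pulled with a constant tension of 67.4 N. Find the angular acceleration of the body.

α ≈ 75.1 rad/s²

I = MR² = (8.88)(0.101)² = 0.09058 kg·m².
τ = F R = (67.4)(0.101) = 6.807 N·m.
Newton's second law for rotation, τ = Iα, gives α = τ/I = 6.807/0.09058 = 75.15 rad/s².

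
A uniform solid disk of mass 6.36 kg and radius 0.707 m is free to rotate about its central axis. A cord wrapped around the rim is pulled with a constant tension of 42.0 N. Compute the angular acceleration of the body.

I = ½MR² = (1/2)(6.36)(0.707)² = 1.590 kg·m².
τ = F R = (42.0)(0.707) = 29.69 N·m.
From τ = Iα: α = 29.69/1.590 = 18.68 rad/s².

α ≈ 18.7 rad/s²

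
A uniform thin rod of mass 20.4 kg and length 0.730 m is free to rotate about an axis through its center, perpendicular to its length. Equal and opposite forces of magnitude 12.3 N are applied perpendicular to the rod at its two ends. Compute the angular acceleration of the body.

α ≈ 9.91 rad/s²

I = (1/12)ML² = (1/12)(20.4)(0.730)² = 0.9059 kg·m².
The couple gives τ = F·(L/2) + F·(L/2) = F L = (12.3)(0.730) = 8.979 N·m.
From τ = Iα: α = 8.979/0.9059 = 9.911 rad/s².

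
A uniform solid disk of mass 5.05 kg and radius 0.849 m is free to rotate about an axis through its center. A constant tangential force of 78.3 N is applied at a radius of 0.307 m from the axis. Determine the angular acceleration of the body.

α ≈ 13.2 rad/s²

I = ½MR² = (1/2)(5.05)(0.849)² = 1.820 kg·m².
τ = F·r = (78.3)(0.307) = 24.04 N·m.
From τ = Iα: α = 24.04/1.820 = 13.21 rad/s².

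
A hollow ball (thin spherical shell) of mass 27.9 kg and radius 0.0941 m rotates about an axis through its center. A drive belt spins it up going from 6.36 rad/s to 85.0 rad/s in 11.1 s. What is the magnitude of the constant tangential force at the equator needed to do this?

F ≈ 12.4 N

I = (2/3)MR² = (2/3)(27.9)(0.0941)² = 0.1647 kg·m².
α = Δω/Δt = (85.0 − 6.36)/11.1 = 7.085 rad/s².
The required torque is τ = Iα = (0.1647)(7.085) = 1.167 N·m.
A tangential force at the equator gives τ = FR, so F = τ/R = 1.167/0.0941 = 12.40 N.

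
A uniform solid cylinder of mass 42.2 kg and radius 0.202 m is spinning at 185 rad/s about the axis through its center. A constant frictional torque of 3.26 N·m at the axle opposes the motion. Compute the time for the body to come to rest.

I = ½MR² = (1/2)(42.2)(0.202)² = 0.8610 kg·m².
The net torque has magnitude 3.26 N·m, opposing ω.
|α| = τ/I = 3.260/0.8610 = 3.786 rad/s² (deceleration).
0 = ω₀ − |α|t ⇒ t = ω₀/|α| = 185/3.786 = 48.86 s.

t ≈ 48.9 s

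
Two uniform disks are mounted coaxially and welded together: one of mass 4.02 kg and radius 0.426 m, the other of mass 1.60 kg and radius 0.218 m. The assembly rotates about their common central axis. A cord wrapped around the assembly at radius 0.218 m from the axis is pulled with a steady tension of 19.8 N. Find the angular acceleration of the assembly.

I = ½M₁R₁² + ½M₂R₂² = ½(4.02)(0.426)² + ½(1.60)(0.218)² = 0.4028 kg·m².
τ = F r = (19.8)(0.218) = 4.316 N·m.
α = τ/I = 4.316/0.4028 = 10.72 rad/s².

α ≈ 10.7 rad/s²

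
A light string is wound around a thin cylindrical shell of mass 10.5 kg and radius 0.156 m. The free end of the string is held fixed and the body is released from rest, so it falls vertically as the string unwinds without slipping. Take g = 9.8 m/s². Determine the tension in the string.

T ≈ 51.5 N

Translation: Mg − T = Ma. Rotation about the center: TR = Iα with I = MR².
With a = αR: T = (I/R²)a = M a, so Mg = (1 + 1.000)Ma.
a = g/(1 + 1.000) = 9.8/2.000 = 4.900 m/s².
T = 1.000·M·a = (1.000)(10.5)(4.900) = 51.45 N.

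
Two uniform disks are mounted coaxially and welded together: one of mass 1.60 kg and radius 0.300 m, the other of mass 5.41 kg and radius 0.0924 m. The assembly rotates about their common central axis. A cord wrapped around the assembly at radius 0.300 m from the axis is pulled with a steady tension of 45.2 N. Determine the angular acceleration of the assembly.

I = ½M₁R₁² + ½M₂R₂² = ½(1.60)(0.300)² + ½(5.41)(0.0924)² = 0.09509 kg·m².
τ = F r = (45.2)(0.300) = 13.56 N·m.
α = τ/I = 13.56/0.09509 = 142.6 rad/s².

α ≈ 143 rad/s²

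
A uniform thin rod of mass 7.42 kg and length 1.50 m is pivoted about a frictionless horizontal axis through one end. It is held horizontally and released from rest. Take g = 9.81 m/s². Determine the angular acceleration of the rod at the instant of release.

About the pivot, I = (1/3)ML² = (1/3)(7.42)(1.50)² = 5.565 kg·m².
The weight acts at the center, a distance L/2 = 0.7500 m from the pivot; τ = Mg(L/2) = 54.59 N·m.
α = τ/I = 54.59/5.565 = 9.810 rad/s².
(Equivalently α = (3g/(2L)) = 9.810 rad/s².)

α ≈ 9.81 rad/s²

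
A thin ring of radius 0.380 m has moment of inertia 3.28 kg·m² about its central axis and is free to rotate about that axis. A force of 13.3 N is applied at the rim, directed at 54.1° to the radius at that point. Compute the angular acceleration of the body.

Only the tangential component produces torque: τ = F R sinθ = (13.3)(0.380) sin 54.1° = 4.094 N·m.
From τ = Iα: α = 4.094/3.280 = 1.248 rad/s².

α ≈ 1.25 rad/s²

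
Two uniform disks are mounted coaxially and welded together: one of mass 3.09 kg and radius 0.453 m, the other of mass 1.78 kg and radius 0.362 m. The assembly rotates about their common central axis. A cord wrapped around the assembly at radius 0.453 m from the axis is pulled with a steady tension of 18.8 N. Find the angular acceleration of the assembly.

α ≈ 19.6 rad/s²

I = ½M₁R₁² + ½M₂R₂² = ½(3.09)(0.453)² + ½(1.78)(0.362)² = 0.4337 kg·m².
τ = F r = (18.8)(0.453) = 8.516 N·m.
α = τ/I = 8.516/0.4337 = 19.64 rad/s².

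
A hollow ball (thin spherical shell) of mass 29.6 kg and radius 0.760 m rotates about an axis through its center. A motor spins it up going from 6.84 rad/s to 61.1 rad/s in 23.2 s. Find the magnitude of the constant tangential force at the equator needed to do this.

I = (2/3)MR² = (2/3)(29.6)(0.760)² = 11.40 kg·m².
α = Δω/Δt = (61.1 − 6.84)/23.2 = 2.339 rad/s².
The required torque is τ = Iα = (11.40)(2.339) = 26.66 N·m.
A tangential force at the equator gives τ = FR, so F = τ/R = 26.66/0.760 = 35.08 N.

F ≈ 35.1 N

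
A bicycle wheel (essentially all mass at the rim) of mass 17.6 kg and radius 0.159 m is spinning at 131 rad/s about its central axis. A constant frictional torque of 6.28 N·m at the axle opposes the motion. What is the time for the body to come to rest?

I = MR² = (17.6)(0.159)² = 0.4449 kg·m².
The net torque has magnitude 6.28 N·m, opposing ω.
|α| = τ/I = 6.280/0.4449 = 14.11 rad/s² (deceleration).
0 = ω₀ − |α|t ⇒ t = ω₀/|α| = 131/14.11 = 9.282 s.

t ≈ 9.28 s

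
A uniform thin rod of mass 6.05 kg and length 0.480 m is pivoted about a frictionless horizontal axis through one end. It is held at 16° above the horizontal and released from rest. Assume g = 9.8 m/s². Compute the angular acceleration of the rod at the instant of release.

About the pivot, I = (1/3)ML² = (1/3)(6.05)(0.480)² = 0.4646 kg·m².
The weight acts at the center, a distance L/2 = 0.2400 m from the pivot; τ = Mg(L/2) cos 16° = 13.68 N·m.
α = τ/I = 13.68/0.4646 = 29.44 rad/s².
(Equivalently α = (3g/(2L)) cos 16° = 29.44 rad/s².)

α ≈ 29.4 rad/s²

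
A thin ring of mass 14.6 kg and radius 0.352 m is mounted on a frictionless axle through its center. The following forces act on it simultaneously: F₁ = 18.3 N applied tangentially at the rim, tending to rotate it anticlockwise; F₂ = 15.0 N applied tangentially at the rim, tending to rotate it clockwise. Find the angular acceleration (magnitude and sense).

I = MR² = (14.6)(0.352)² = 1.809 kg·m².
Taking anticlockwise as positive: τ₁ = +(18.3)(0.352) = +6.442 N·m; τ₂ = −(15.0)(0.352) = −5.280 N·m.
Net torque τ = 1.162 N·m.
α = τ/I = 1.162/1.809 = 0.6421 rad/s².

α ≈ 0.642 rad/s², anticlockwise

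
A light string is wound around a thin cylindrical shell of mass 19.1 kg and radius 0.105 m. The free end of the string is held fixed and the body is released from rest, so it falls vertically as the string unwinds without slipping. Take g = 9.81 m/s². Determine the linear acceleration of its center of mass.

a ≈ 4.91 m/s²

Translation: Mg − T = Ma. Rotation about the center: TR = Iα with I = MR².
With a = αR: T = (I/R²)a = M a, so Mg = (1 + 1.000)Ma.
a = g/(1 + 1.000) = 9.81/2.000 = 4.905 m/s².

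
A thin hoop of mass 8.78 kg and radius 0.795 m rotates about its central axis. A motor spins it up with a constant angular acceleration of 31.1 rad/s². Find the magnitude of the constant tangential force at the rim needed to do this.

I = MR² = (8.78)(0.795)² = 5.549 kg·m².
The required torque is τ = Iα = (5.549)(31.10) = 172.6 N·m.
A tangential force at the rim gives τ = FR, so F = τ/R = 172.6/0.795 = 217.1 N.

F ≈ 217 N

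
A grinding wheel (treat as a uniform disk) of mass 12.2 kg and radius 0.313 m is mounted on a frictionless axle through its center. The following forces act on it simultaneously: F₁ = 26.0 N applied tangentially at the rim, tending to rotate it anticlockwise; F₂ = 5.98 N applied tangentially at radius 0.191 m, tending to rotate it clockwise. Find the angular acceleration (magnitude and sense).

α ≈ 11.7 rad/s², anticlockwise

I = ½MR² = (1/2)(12.2)(0.313)² = 0.5976 kg·m².
Taking anticlockwise as positive: τ₁ = +(26.0)(0.313) = +8.138 N·m; τ₂ = −(5.98)(0.191) = −1.142 N·m.
Net torque τ = 6.996 N·m.
α = τ/I = 6.996/0.5976 = 11.71 rad/s².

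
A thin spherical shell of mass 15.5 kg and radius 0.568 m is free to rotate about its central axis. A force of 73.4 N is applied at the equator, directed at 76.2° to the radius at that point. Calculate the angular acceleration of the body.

I = (2/3)MR² = (2/3)(15.5)(0.568)² = 3.334 kg·m².
Only the tangential component produces torque: τ = F R sinθ = (73.4)(0.568) sin 76.2° = 40.49 N·m.
From τ = Iα: α = 40.49/3.334 = 12.14 rad/s².

α ≈ 12.1 rad/s²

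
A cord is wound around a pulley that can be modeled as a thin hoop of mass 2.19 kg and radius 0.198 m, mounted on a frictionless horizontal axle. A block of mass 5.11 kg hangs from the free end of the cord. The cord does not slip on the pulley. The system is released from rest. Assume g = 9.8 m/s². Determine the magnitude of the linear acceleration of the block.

a ≈ 6.86 m/s²

I = MR² = (2.19)(0.198)² = 0.08586 kg·m².
Block: mg − T = ma. Pulley: TR = Iα. No-slip: a = αR, so T = (I/R²)a = 2.190·a.
Then mg = (m + 2.190)a, so a = (5.11)(9.8)/(5.11 + 2.190) = 6.860 m/s².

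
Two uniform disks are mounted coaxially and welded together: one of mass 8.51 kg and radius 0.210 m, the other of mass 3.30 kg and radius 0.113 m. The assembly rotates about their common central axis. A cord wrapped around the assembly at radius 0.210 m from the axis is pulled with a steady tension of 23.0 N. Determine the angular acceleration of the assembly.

I = ½M₁R₁² + ½M₂R₂² = ½(8.51)(0.210)² + ½(3.30)(0.113)² = 0.2087 kg·m².
τ = F r = (23.0)(0.210) = 4.830 N·m.
α = τ/I = 4.830/0.2087 = 23.14 rad/s².

α ≈ 23.1 rad/s²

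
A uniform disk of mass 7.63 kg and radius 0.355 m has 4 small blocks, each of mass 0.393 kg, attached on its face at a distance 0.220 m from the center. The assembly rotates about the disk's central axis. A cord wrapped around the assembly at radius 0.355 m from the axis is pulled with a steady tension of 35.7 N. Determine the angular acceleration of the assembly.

α ≈ 22.8 rad/s²

I_disk = ½MR² = ½(7.63)(0.355)² = 0.4808 kg·m².
I_blocks = 4·m·r² = 4(0.393)(0.220)² = 0.07608 kg·m².
Total I = 0.5569 kg·m².
τ = F r = (35.7)(0.355) = 12.67 N·m.
α = τ/I = 12.67/0.5569 = 22.76 rad/s².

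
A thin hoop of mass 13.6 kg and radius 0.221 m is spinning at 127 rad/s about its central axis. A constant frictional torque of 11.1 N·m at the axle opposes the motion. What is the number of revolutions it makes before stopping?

I = MR² = (13.6)(0.221)² = 0.6642 kg·m².
The net torque has magnitude 11.1 N·m, opposing ω.
|α| = τ/I = 11.10/0.6642 = 16.71 rad/s² (deceleration).
ω² = ω₀² − 2|α|θ with ω = 0 ⇒ θ = ω₀²/(2|α|) = 482.6 rad = 76.81 rev.

≈ 76.8 revolutions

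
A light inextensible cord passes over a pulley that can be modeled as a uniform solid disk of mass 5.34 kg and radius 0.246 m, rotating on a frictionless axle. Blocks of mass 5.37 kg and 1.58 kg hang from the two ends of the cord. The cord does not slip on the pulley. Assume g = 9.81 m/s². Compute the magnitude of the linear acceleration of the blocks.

a ≈ 3.86 m/s²

I = ½MR² = (1/2)(5.34)(0.246)² = 0.1616 kg·m².
Heavier block: m₁g − T₁ = m₁a. Lighter block: T₂ − m₂g = m₂a.
Pulley: (T₁ − T₂)R = Iα = I(a/R), so T₁ − T₂ = (I/R²)a = (1/2)M_p a = 2.670·a.
Adding the three: (m₁ − m₂)g = (m₁ + m₂ + 2.670)a, so a = (5.37 − 1.58)(9.81)/(5.37 + 1.58 + 2.670) = 3.865 m/s².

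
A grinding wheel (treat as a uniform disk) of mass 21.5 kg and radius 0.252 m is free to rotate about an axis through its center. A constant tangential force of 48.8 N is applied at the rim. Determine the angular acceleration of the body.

α ≈ 18.0 rad/s²

I = ½MR² = (1/2)(21.5)(0.252)² = 0.6827 kg·m².
τ = F R = (48.8)(0.252) = 12.30 N·m.
Newton's second law for rotation, τ = Iα, gives α = τ/I = 12.30/0.6827 = 18.01 rad/s².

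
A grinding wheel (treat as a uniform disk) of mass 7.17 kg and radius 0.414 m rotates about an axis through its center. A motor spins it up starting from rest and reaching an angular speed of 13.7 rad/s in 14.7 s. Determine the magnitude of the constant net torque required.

τ ≈ 0.573 N·m

I = ½MR² = (1/2)(7.17)(0.414)² = 0.6145 kg·m².
α = Δω/Δt = (13.7 − 0)/14.7 = 0.9320 rad/s².
τ = Iα = (0.6145)(0.9320) = 0.5727 N·m.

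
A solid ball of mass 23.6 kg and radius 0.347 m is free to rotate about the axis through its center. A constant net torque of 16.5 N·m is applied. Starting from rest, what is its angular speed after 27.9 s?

I = (2/5)MR² = (2/5)(23.6)(0.347)² = 1.137 kg·m².
α = τ/I = 16.5/1.137 = 14.52 rad/s².
ω = ω₀ + αt = 0 + (14.52)(27.9) = 405.0 rad/s.

ω ≈ 405 rad/s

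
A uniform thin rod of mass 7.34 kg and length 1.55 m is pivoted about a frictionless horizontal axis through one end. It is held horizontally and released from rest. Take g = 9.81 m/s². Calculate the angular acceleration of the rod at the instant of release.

About the pivot, I = (1/3)ML² = (1/3)(7.34)(1.55)² = 5.878 kg·m².
The weight acts at the center, a distance L/2 = 0.7750 m from the pivot; τ = Mg(L/2) = 55.80 N·m.
α = τ/I = 55.80/5.878 = 9.494 rad/s².
(Equivalently α = (3g/(2L)) = 9.494 rad/s².)

α ≈ 9.49 rad/s²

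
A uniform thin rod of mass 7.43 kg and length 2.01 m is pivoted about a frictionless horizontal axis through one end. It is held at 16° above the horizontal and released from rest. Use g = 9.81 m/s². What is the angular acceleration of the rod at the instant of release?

α ≈ 7.04 rad/s²

About the pivot, I = (1/3)ML² = (1/3)(7.43)(2.01)² = 10.01 kg·m².
The weight acts at the center, a distance L/2 = 1.005 m from the pivot; τ = Mg(L/2) cos 16° = 70.42 N·m.
α = τ/I = 70.42/10.01 = 7.037 rad/s².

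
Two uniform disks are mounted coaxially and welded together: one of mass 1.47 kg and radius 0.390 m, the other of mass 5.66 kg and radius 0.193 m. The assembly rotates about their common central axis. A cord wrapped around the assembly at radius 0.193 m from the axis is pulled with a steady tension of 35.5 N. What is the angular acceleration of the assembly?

α ≈ 31.5 rad/s²

I = ½M₁R₁² + ½M₂R₂² = ½(1.47)(0.390)² + ½(5.66)(0.193)² = 0.2172 kg·m².
τ = F r = (35.5)(0.193) = 6.852 N·m.
α = τ/I = 6.852/0.2172 = 31.54 rad/s².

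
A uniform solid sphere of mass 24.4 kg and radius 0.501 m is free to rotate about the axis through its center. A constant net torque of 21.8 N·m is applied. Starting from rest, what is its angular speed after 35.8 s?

I = (2/5)MR² = (2/5)(24.4)(0.501)² = 2.450 kg·m².
α = τ/I = 21.8/2.450 = 8.899 rad/s².
ω = ω₀ + αt = 0 + (8.899)(35.8) = 318.6 rad/s.

ω ≈ 319 rad/s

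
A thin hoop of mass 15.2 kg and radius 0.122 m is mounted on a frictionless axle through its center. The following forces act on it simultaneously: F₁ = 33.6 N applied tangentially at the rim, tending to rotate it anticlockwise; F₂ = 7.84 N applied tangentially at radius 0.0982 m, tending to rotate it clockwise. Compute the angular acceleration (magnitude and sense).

α ≈ 14.7 rad/s², anticlockwise

I = MR² = (15.2)(0.122)² = 0.2262 kg·m².
Taking anticlockwise as positive: τ₁ = +(33.6)(0.122) = +4.099 N·m; τ₂ = −(7.84)(0.0982) = −0.7699 N·m.
Net torque τ = 3.329 N·m.
α = τ/I = 3.329/0.2262 = 14.72 rad/s².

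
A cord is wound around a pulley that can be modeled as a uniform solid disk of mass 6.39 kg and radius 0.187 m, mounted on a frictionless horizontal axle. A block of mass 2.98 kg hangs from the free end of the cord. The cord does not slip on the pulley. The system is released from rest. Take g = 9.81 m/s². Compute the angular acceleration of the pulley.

α ≈ 25.3 rad/s²

I = ½MR² = (1/2)(6.39)(0.187)² = 0.1117 kg·m².
Block: mg − T = ma. Pulley: TR = Iα. No-slip: a = αR, so T = (I/R²)a = 3.195·a.
Then mg = (m + 3.195)a, so a = (2.98)(9.81)/(2.98 + 3.195) = 4.734 m/s².
α = a/R = 4.734/0.187 = 25.32 rad/s².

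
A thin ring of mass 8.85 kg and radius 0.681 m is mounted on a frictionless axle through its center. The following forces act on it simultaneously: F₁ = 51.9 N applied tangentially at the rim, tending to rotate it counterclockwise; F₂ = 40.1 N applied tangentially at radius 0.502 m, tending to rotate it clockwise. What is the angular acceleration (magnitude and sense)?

I = MR² = (8.85)(0.681)² = 4.104 kg·m².
Taking counterclockwise as positive: τ₁ = +(51.9)(0.681) = +35.34 N·m; τ₂ = −(40.1)(0.502) = −20.13 N·m.
Net torque τ = 15.21 N·m.
α = τ/I = 15.21/4.104 = 3.707 rad/s².

α ≈ 3.71 rad/s², counterclockwise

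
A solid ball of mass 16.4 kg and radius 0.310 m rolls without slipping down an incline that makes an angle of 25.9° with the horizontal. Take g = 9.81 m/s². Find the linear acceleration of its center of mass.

a ≈ 3.06 m/s²

Translation along the incline: Mg sinθ − f = Ma.
Rotation about the center: fR = Iα with I = (2/5)MR². No-slip gives a = αR, so f = (I/R²)a = (2/5)M a.
Substituting: Mg sinθ = (1 + 0.4000)Ma, so a = g sinθ/(1 + 0.4000) = (9.81) sin 25.9° / 1.400 = 3.061 m/s².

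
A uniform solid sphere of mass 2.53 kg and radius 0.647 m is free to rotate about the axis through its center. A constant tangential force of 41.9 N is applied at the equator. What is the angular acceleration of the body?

I = (2/5)MR² = (2/5)(2.53)(0.647)² = 0.4236 kg·m².
τ = F R = (41.9)(0.647) = 27.11 N·m.
Newton's second law for rotation, τ = Iα, gives α = τ/I = 27.11/0.4236 = 63.99 rad/s².

α ≈ 64.0 rad/s²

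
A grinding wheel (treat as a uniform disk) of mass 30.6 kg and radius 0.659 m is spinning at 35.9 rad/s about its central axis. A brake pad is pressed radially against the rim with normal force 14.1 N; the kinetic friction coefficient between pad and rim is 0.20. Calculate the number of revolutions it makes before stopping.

I = ½MR² = (1/2)(30.6)(0.659)² = 6.644 kg·m².
Friction force f = μN = (0.20)(14.1) = 2.820 N at the rim; torque magnitude τ = fR = 1.858 N·m, opposing ω.
|α| = τ/I = 1.858/6.644 = 0.2797 rad/s² (deceleration).
ω² = ω₀² − 2|α|θ with ω = 0 ⇒ θ = ω₀²/(2|α|) = 2304 rad = 366.7 rev.

≈ 367 revolutions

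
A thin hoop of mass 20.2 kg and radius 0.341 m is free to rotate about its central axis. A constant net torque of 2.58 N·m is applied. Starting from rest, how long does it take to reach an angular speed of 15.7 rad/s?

t ≈ 14.3 s

I = MR² = (20.2)(0.341)² = 2.349 kg·m².
α = τ/I = 2.58/2.349 = 1.098 rad/s².
ω = αt ⇒ t = ω/α = 15.7/1.098 = 14.29 s.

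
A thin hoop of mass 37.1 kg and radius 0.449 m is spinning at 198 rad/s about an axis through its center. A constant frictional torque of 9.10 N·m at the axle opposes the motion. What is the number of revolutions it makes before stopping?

I = MR² = (37.1)(0.449)² = 7.479 kg·m².
The net torque has magnitude 9.10 N·m, opposing ω.
|α| = τ/I = 9.100/7.479 = 1.217 rad/s² (deceleration).
ω² = ω₀² − 2|α|θ with ω = 0 ⇒ θ = ω₀²/(2|α|) = 16110 rad = 2564 rev.

≈ 2560 revolutions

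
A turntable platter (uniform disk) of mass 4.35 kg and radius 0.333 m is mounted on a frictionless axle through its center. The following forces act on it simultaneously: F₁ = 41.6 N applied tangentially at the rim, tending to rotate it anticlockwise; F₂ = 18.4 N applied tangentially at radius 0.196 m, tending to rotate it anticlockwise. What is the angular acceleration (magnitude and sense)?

α ≈ 72.4 rad/s², anticlockwise

I = ½MR² = (1/2)(4.35)(0.333)² = 0.2412 kg·m².
Taking anticlockwise as positive: τ₁ = +(41.6)(0.333) = +13.85 N·m; τ₂ = +(18.4)(0.196) = +3.606 N·m.
Net torque τ = 17.46 N·m.
α = τ/I = 17.46/0.2412 = 72.39 rad/s².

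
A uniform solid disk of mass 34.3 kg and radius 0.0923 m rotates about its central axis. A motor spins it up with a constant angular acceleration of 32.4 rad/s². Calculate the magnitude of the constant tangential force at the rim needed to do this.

F ≈ 51.3 N

I = ½MR² = (1/2)(34.3)(0.0923)² = 0.1461 kg·m².
The required torque is τ = Iα = (0.1461)(32.40) = 4.734 N·m.
A tangential force at the rim gives τ = FR, so F = τ/R = 4.734/0.0923 = 51.29 N.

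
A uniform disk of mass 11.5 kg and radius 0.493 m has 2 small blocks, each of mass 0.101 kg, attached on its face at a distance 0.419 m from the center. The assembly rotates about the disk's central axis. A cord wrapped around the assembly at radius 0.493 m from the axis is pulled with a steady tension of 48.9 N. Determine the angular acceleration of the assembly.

I_disk = ½MR² = ½(11.5)(0.493)² = 1.398 kg·m².
I_blocks = 2·m·r² = 2(0.101)(0.419)² = 0.03546 kg·m².
Total I = 1.433 kg·m².
τ = F r = (48.9)(0.493) = 24.11 N·m.
α = τ/I = 24.11/1.433 = 16.82 rad/s².

α ≈ 16.8 rad/s²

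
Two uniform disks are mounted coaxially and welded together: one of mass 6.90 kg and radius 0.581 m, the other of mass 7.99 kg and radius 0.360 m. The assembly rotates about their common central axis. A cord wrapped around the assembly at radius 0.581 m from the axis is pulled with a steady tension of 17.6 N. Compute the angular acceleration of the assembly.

I = ½M₁R₁² + ½M₂R₂² = ½(6.90)(0.581)² + ½(7.99)(0.360)² = 1.682 kg·m².
τ = F r = (17.6)(0.581) = 10.23 N·m.
α = τ/I = 10.23/1.682 = 6.078 rad/s².

α ≈ 6.08 rad/s²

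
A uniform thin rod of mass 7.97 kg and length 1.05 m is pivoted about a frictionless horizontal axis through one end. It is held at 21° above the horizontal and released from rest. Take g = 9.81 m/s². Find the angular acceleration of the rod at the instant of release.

About the pivot, I = (1/3)ML² = (1/3)(7.97)(1.05)² = 2.929 kg·m².
The weight acts at the center, a distance L/2 = 0.5250 m from the pivot; τ = Mg(L/2) cos 21° = 38.32 N·m.
α = τ/I = 38.32/2.929 = 13.08 rad/s².
(Equivalently α = (3g/(2L)) cos 21° = 13.08 rad/s².)

α ≈ 13.1 rad/s²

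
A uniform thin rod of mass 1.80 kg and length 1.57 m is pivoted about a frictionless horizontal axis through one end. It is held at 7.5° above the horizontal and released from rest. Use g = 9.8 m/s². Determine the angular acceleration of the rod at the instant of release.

About the pivot, I = (1/3)ML² = (1/3)(1.80)(1.57)² = 1.479 kg·m².
The weight acts at the center, a distance L/2 = 0.7850 m from the pivot; τ = Mg(L/2) cos 7.5° = 13.73 N·m.
α = τ/I = 13.73/1.479 = 9.283 rad/s².
(Equivalently α = (3g/(2L)) cos 7.5° = 9.283 rad/s².)

α ≈ 9.28 rad/s²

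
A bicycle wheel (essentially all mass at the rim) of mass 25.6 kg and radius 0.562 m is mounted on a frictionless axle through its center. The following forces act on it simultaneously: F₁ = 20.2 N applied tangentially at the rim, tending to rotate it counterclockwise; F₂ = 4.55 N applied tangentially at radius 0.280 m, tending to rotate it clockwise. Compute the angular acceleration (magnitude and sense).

α ≈ 1.25 rad/s², counterclockwise

I = MR² = (25.6)(0.562)² = 8.086 kg·m².
Taking counterclockwise as positive: τ₁ = +(20.2)(0.562) = +11.35 N·m; τ₂ = −(4.55)(0.280) = −1.274 N·m.
Net torque τ = 10.08 N·m.
α = τ/I = 10.08/8.086 = 1.246 rad/s².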